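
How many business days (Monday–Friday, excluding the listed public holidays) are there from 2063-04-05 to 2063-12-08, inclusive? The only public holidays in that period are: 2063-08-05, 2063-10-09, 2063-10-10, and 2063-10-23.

174

2063-04-05 is a Thursday.
That's 248 days from start to end, counting both.
248 = 7 × 35 + 3, so there are 35 full weeks plus 3 extra days.
Each full week contributes 5 weekdays (Mon–Fri): 35 × 5 = 175.
The 3 extra days are Thu, Fri, Sat — 2 of them qualify.
Total: 175 + 2 = 177.
Holidays: 2063-08-05 (Sun); 2063-10-09 (Tue); 2063-10-10 (Wed); 2063-10-23 (Tue).
3 of the 4 holidays fall on weekdays; the rest are weekends and were already excluded.
Business days: 177 − 3 = 174.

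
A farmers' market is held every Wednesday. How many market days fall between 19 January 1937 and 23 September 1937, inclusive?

36 Wednesdays

19 January 1937 is a Tuesday.
From 19 January 1937 to 23 September 1937 is 248 days inclusive.
248 = 7 × 35 + 3, so there are 35 full weeks plus 3 extra days.
Each full week contributes one Wednesday: 35 so far.
The 3 extra days are Tue, Wed, Thu — 1 of them qualifies.
Total: 35 + 1 = 36.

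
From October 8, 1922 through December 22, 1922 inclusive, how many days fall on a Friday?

11 Fridays

October 8, 1922 is a Sunday.
The range spans 76 days (inclusive of both endpoints).
76 = 7 × 10 + 6, so there are 10 full weeks plus 6 extra days.
Each full week contributes one Friday: 10 so far.
The 6 extra days are Sun, Mon, Tue, Wed, Thu, Fri — 1 of them qualifies.
Total: 10 + 1 = 11.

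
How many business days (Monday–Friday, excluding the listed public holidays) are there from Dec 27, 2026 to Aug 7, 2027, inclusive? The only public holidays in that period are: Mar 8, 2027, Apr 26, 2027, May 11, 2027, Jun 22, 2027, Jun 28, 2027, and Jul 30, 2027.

154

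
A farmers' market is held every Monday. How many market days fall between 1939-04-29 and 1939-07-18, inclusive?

12

1939-04-29 is a Saturday.
From 1939-04-29 to 1939-07-18 is 81 days inclusive.
81 = 7 × 11 + 4, so there are 11 full weeks plus 4 extra days.
Each full week contributes one Monday: 11 so far.
The 4 extra days are Sat, Sun, Mon, Tue — 1 of them qualifies.
Total: 11 + 1 = 12.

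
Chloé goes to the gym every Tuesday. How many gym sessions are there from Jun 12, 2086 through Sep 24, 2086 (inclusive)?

15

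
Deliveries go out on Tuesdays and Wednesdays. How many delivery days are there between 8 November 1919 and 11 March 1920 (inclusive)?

8 November 1919 is a Saturday.
The range spans 125 days (inclusive of both endpoints).
125 = 7 × 17 + 6, so there are 17 full weeks plus 6 extra days.
Each full week contributes 2 days from the set (Tue, Wed): 17 × 2 = 34.
The 6 extra days are Sat, Sun, Mon, Tue, Wed, Thu — 2 of them qualify.
Total: 34 + 2 = 36.

36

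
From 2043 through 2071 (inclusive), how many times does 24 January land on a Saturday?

5

Day of week of January 24 in each year:
2043: Sat ✓, 2044: Sun, 2045: Tue, 2046: Wed, 2047: Thu, 2048: Fri, 2049: Sun, 2050: Mon, 2051: Tue, 2052: Wed, 2053: Fri, 2054: Sat ✓, 2055: Sun, 2056: Mon, 2057: Wed, 2058: Thu, 2059: Fri, 2060: Sat ✓, 2061: Mon, 2062: Tue, 2063: Wed, 2064: Thu, 2065: Sat ✓, 2066: Sun, 2067: Mon, 2068: Tue, 2069: Thu, 2070: Fri, 2071: Sat ✓
Saturdays: 2043, 2054, 2060, 2065, 2071.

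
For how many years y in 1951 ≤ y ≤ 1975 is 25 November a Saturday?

3

Day of week of November 25 in each year:
1951: Sun, 1952: Tue, 1953: Wed, 1954: Thu, 1955: Fri, 1956: Sun, 1957: Mon, 1958: Tue, 1959: Wed, 1960: Fri, 1961: Sat ✓, 1962: Sun, 1963: Mon, 1964: Wed, 1965: Thu, 1966: Fri, 1967: Sat ✓, 1968: Mon, 1969: Tue, 1970: Wed, 1971: Thu, 1972: Sat ✓, 1973: Sun, 1974: Mon, 1975: Tue
Saturdays: 1961, 1967, 1972.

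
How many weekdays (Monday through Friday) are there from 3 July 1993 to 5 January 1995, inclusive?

394 weekdays

3 July 1993 is a Saturday.
The range spans 552 days (inclusive of both endpoints).
552 = 7 × 78 + 6, so there are 78 full weeks plus 6 extra days.
Each full week contributes 5 weekdays (Mon–Fri): 78 × 5 = 390.
The 6 extra days are Saturday, Sunday, Monday, Tuesday, Wednesday, Thursday — 4 of them qualify.
Total: 390 + 4 = 394.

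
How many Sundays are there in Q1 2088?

13

January 1, 2088 is a Thursday.
From January 1, 2088 to March 31, 2088 is 91 days inclusive.
91 = 7 × 13, so the span is exactly 13 full weeks.
Each full week contributes one Sunday: 13 so far.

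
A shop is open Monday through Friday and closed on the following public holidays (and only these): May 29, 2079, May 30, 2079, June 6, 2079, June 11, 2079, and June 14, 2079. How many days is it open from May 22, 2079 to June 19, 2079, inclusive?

17

May 22, 2079 is a Monday.
The range spans 29 days (inclusive of both endpoints).
29 = 7 × 4 + 1, so there are 4 full weeks plus 1 extra day.
Each full week contributes 5 weekdays (Mon–Fri): 4 × 5 = 20.
The 1 extra day is Mon — 1 of them qualifies.
Total: 20 + 1 = 21.
Holidays: May 29, 2079 (Mon); May 30, 2079 (Tue); June 6, 2079 (Tue); June 11, 2079 (Sun); June 14, 2079 (Wed).
4 of the 5 holidays fall on weekdays; the rest are weekends and were already excluded.
Business days: 21 − 4 = 17.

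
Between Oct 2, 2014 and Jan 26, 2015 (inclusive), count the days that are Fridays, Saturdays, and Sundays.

51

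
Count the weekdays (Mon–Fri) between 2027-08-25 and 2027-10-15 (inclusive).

2027-08-25 is a Wednesday.
That's 52 days from start to end, counting both.
52 = 7 × 7 + 3, so there are 7 full weeks plus 3 extra days.
Each full week contributes 5 weekdays (Mon–Fri): 7 × 5 = 35.
The 3 extra days are Wed, Thu, Fri — 3 of them qualify.
Total: 35 + 3 = 38.

38 weekdays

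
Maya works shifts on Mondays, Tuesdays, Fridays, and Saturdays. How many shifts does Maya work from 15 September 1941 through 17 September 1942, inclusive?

15 September 1941 is a Monday.
That's 368 days from start to end, counting both.
368 = 7 × 52 + 4, so there are 52 full weeks plus 4 extra days.
Each full week contributes 4 days from the set (Mon, Tue, Fri, Sat): 52 × 4 = 208.
The 4 extra days are Mon, Tue, Wed, Thu — 2 of them qualify.
Total: 208 + 2 = 210.

210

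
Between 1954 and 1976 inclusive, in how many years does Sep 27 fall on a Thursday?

3

Day of week of September 27 in each year:
1954: Mon, 1955: Tue, 1956: Thu ✓, 1957: Fri, 1958: Sat, 1959: Sun, 1960: Tue, 1961: Wed, 1962: Thu ✓, 1963: Fri, 1964: Sun, 1965: Mon, 1966: Tue, 1967: Wed, 1968: Fri, 1969: Sat, 1970: Sun, 1971: Mon, 1972: Wed, 1973: Thu ✓, 1974: Fri, 1975: Sat, 1976: Mon
Thursdays: 1956, 1962, 1973.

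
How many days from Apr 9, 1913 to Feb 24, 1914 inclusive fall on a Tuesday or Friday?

Apr 9, 1913 is a Wednesday.
From Apr 9, 1913 to Feb 24, 1914 is 322 days inclusive.
322 = 7 × 46, so the span is exactly 46 full weeks.
Each full week contributes 2 days from the set (Tue, Fri): 46 × 2 = 92.

92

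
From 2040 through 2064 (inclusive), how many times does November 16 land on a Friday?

4

Day of week of November 16 in each year:
2040: Fri ✓, 2041: Sat, 2042: Sun, 2043: Mon, 2044: Wed, 2045: Thu, 2046: Fri ✓, 2047: Sat, 2048: Mon, 2049: Tue, 2050: Wed, 2051: Thu, 2052: Sat, 2053: Sun, 2054: Mon, 2055: Tue, 2056: Thu, 2057: Fri ✓, 2058: Sat, 2059: Sun, 2060: Tue, 2061: Wed, 2062: Thu, 2063: Fri ✓, 2064: Sun
Fridays: 2040, 2046, 2057, 2063.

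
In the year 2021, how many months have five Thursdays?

4

A month has five Thursdays exactly when Thursday falls within its first (length − 28) days.
Jan: 31 days, starts Fri → 5 of Fri, Sat, Sun
Feb: 28 days, starts Mon → 5 of (none)
Mar: 31 days, starts Mon → 5 of Mon, Tue, Wed
Apr: 30 days, starts Thu → 5 of Thu, Fri ✓
May: 31 days, starts Sat → 5 of Sat, Sun, Mon
Jun: 30 days, starts Tue → 5 of Tue, Wed
Jul: 31 days, starts Thu → 5 of Thu, Fri, Sat ✓
Aug: 31 days, starts Sun → 5 of Sun, Mon, Tue
Sep: 30 days, starts Wed → 5 of Wed, Thu ✓
Oct: 31 days, starts Fri → 5 of Fri, Sat, Sun
Nov: 30 days, starts Mon → 5 of Mon, Tue
Dec: 31 days, starts Wed → 5 of Wed, Thu, Fri ✓
Months with five Thursdays: Apr, Jul, Sep, Dec.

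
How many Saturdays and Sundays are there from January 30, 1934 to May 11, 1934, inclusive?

January 30, 1934 is a Tuesday.
That's 102 days from start to end, counting both.
102 = 7 × 14 + 4, so there are 14 full weeks plus 4 extra days.
Each full week contributes 2 weekend days (Sat, Sun): 14 × 2 = 28.
The 4 extra days are Tue, Wed, Thu, Fri — none qualify.
Total: 28 + 0 = 28.

28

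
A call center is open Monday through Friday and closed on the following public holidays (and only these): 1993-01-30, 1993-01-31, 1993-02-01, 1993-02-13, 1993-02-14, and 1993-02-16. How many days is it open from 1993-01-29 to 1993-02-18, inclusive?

1993-01-29 is a Friday.
From 1993-01-29 to 1993-02-18 is 21 days inclusive.
21 = 7 × 3, so the span is exactly 3 full weeks.
Each full week contributes 5 weekdays (Mon–Fri): 3 × 5 = 15.
Holidays: 1993-01-30 (Sat); 1993-01-31 (Sun); 1993-02-01 (Mon); 1993-02-13 (Sat); 1993-02-14 (Sun); 1993-02-16 (Tue).
2 of the 6 holidays fall on weekdays; the rest are weekends and were already excluded.
Business days: 15 − 2 = 13.

13 working days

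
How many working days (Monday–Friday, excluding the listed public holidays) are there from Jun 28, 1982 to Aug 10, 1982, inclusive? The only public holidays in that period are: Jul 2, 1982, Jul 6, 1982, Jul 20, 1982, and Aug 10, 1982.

28

Jun 28, 1982 is a Monday.
From Jun 28, 1982 to Aug 10, 1982 is 44 days inclusive.
44 = 7 × 6 + 2, so there are 6 full weeks plus 2 extra days.
Each full week contributes 5 weekdays (Mon–Fri): 6 × 5 = 30.
The 2 extra days are Monday, Tuesday — 2 of them qualify.
Total: 30 + 2 = 32.
Holidays: Jul 2, 1982 (Fri); Jul 6, 1982 (Tue); Jul 20, 1982 (Tue); Aug 10, 1982 (Tue).
All 4 holidays fall on weekdays, so subtract 4.
Business days: 32 − 4 = 28.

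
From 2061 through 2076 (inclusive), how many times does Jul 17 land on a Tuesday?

3

Day of week of July 17 in each year:
2061: Sun, 2062: Mon, 2063: Tue ✓, 2064: Thu, 2065: Fri, 2066: Sat, 2067: Sun, 2068: Tue ✓, 2069: Wed, 2070: Thu, 2071: Fri, 2072: Sun, 2073: Mon, 2074: Tue ✓, 2075: Wed, 2076: Fri
Tuesdays: 2063, 2068, 2074.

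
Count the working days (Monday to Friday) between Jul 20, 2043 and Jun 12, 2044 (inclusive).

Jul 20, 2043 is a Monday.
From Jul 20, 2043 to Jun 12, 2044 is 329 days inclusive.
329 = 7 × 47, so the span is exactly 47 full weeks.
Each full week contributes 5 weekdays (Mon–Fri): 47 × 5 = 235.
Total: 235.

235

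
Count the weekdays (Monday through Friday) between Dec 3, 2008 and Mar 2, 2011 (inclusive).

586 weekdays

Dec 3, 2008 is a Wednesday.
That's 820 days from start to end, counting both.
820 = 7 × 117 + 1, so there are 117 full weeks plus 1 extra day.
Each full week contributes 5 weekdays (Mon–Fri): 117 × 5 = 585.
The 1 extra day is Wed — 1 of them qualifies.
Total: 585 + 1 = 586.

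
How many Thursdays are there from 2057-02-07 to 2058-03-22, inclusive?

59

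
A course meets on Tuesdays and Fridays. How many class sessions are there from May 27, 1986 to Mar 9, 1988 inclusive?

May 27, 1986 is a Tuesday.
From May 27, 1986 to Mar 9, 1988 is 653 days inclusive.
653 = 7 × 93 + 2, so there are 93 full weeks plus 2 extra days.
Each full week contributes 2 days from the set (Tue, Fri): 93 × 2 = 186.
The 2 extra days are Tuesday, Wednesday — 1 of them qualifies.
Total: 186 + 1 = 187.

187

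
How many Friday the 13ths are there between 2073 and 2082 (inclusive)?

18

Friday-the-13ths by year:
2073: Jan, Oct
2074: Apr, Jul
2075: Sep, Dec
2076: Mar, Nov
2077: Aug
2078: May
2079: Jan, Oct
2080: Sep, Dec
2081: Jun
2082: Feb, Mar, Nov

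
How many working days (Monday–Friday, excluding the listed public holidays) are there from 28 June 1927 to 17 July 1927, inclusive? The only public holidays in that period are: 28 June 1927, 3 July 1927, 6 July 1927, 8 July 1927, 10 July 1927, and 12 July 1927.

10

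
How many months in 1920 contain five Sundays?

4

A month has five Sundays exactly when Sunday falls within its first (length − 28) days.
Jan: 31 days, starts Thu → 5 of Thu, Fri, Sat
Feb: 29 days, starts Sun → 5 of Sun ✓
Mar: 31 days, starts Mon → 5 of Mon, Tue, Wed
Apr: 30 days, starts Thu → 5 of Thu, Fri
May: 31 days, starts Sat → 5 of Sat, Sun, Mon ✓
Jun: 30 days, starts Tue → 5 of Tue, Wed
Jul: 31 days, starts Thu → 5 of Thu, Fri, Sat
Aug: 31 days, starts Sun → 5 of Sun, Mon, Tue ✓
Sep: 30 days, starts Wed → 5 of Wed, Thu
Oct: 31 days, starts Fri → 5 of Fri, Sat, Sun ✓
Nov: 30 days, starts Mon → 5 of Mon, Tue
Dec: 31 days, starts Wed → 5 of Wed, Thu, Fri
Months with five Sundays: Feb, May, Aug, Oct.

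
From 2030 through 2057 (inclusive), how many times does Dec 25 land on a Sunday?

Day of week of December 25 in each year:
2030: Wed, 2031: Thu, 2032: Sat, 2033: Sun ✓, 2034: Mon, 2035: Tue, 2036: Thu, 2037: Fri, 2038: Sat, 2039: Sun ✓, 2040: Tue, 2041: Wed, 2042: Thu, 2043: Fri, 2044: Sun ✓, 2045: Mon, 2046: Tue, 2047: Wed, 2048: Fri, 2049: Sat, 2050: Sun ✓, 2051: Mon, 2052: Wed, 2053: Thu, 2054: Fri, 2055: Sat, 2056: Mon, 2057: Tue
Sundays: 2033, 2039, 2044, 2050.

4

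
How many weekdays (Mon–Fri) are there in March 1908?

1908-03-01 is a Sunday.
That's 31 days from start to end, counting both.
31 = 7 × 4 + 3, so there are 4 full weeks plus 3 extra days.
Each full week contributes 5 weekdays (Mon–Fri): 4 × 5 = 20.
The 3 extra days are Sun, Mon, Tue — 2 of them qualify.
Total: 20 + 2 = 22.

22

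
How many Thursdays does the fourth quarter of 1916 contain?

13

1916-10-01 is a Sunday.
From 1916-10-01 to 1916-12-31 is 92 days inclusive.
92 = 7 × 13 + 1, so there are 13 full weeks plus 1 extra day.
Each full week contributes one Thursday: 13 so far.
The 1 extra day is Sun — none qualify.
Total: 13 + 0 = 13.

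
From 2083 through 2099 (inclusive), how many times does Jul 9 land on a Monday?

Day of week of July 9 in each year:
2083: Fri, 2084: Sun, 2085: Mon ✓, 2086: Tue, 2087: Wed, 2088: Fri, 2089: Sat, 2090: Sun, 2091: Mon ✓, 2092: Wed, 2093: Thu, 2094: Fri, 2095: Sat, 2096: Mon ✓, 2097: Tue, 2098: Wed, 2099: Thu
Mondays: 2085, 2091, 2096.

3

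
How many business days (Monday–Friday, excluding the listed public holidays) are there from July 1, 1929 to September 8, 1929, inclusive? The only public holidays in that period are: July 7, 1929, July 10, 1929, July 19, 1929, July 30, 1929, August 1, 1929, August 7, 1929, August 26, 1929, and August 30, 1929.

43

July 1, 1929 is a Monday.
That's 70 days from start to end, counting both.
70 = 7 × 10, so the span is exactly 10 full weeks.
Each full week contributes 5 weekdays (Mon–Fri): 10 × 5 = 50.
Total: 50.
Holidays: July 7, 1929 (Sun); July 10, 1929 (Wed); July 19, 1929 (Fri); July 30, 1929 (Tue); August 1, 1929 (Thu); August 7, 1929 (Wed); August 26, 1929 (Mon); August 30, 1929 (Fri).
7 of the 8 holidays fall on weekdays; the rest are weekends and were already excluded.
Business days: 50 − 7 = 43.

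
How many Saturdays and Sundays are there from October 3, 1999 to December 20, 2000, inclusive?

127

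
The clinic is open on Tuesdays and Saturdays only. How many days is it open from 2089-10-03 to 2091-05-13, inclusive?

168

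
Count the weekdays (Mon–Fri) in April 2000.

20 weekdays

1 April 2000 is a Saturday.
The range spans 30 days (inclusive of both endpoints).
30 = 7 × 4 + 2, so there are 4 full weeks plus 2 extra days.
Each full week contributes 5 weekdays (Mon–Fri): 4 × 5 = 20.
The 2 extra days are Sat, Sun — none qualify.
Total: 20 + 0 = 20.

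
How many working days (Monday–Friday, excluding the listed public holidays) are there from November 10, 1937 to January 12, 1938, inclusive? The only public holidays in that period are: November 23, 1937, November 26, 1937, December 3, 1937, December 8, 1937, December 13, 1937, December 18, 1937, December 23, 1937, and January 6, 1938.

39 working days

November 10, 1937 is a Wednesday.
The range spans 64 days (inclusive of both endpoints).
64 = 7 × 9 + 1, so there are 9 full weeks plus 1 extra day.
Each full week contributes 5 weekdays (Mon–Fri): 9 × 5 = 45.
The 1 extra day is Wednesday — 1 of them qualifies.
Total: 45 + 1 = 46.
Holidays: November 23, 1937 (Tue); November 26, 1937 (Fri); December 3, 1937 (Fri); December 8, 1937 (Wed); December 13, 1937 (Mon); December 18, 1937 (Sat); December 23, 1937 (Thu); January 6, 1938 (Thu).
7 of the 8 holidays fall on weekdays; the rest are weekends and were already excluded.
Business days: 46 − 7 = 39.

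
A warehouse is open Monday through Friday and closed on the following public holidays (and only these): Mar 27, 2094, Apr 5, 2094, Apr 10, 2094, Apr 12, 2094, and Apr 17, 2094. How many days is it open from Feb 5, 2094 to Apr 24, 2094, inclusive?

54

Feb 5, 2094 is a Friday.
From Feb 5, 2094 to Apr 24, 2094 is 79 days inclusive.
79 = 7 × 11 + 2, so there are 11 full weeks plus 2 extra days.
Each full week contributes 5 weekdays (Mon–Fri): 11 × 5 = 55.
The 2 extra days are Friday, Saturday — 1 of them qualifies.
Total: 55 + 1 = 56.
Holidays: Mar 27, 2094 (Sat); Apr 5, 2094 (Mon); Apr 10, 2094 (Sat); Apr 12, 2094 (Mon); Apr 17, 2094 (Sat).
2 of the 5 holidays fall on weekdays; the rest are weekends and were already excluded.
Business days: 56 − 2 = 54.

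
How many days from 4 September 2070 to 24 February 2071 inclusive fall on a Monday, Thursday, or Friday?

75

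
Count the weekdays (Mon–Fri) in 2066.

January 1, 2066 is a Friday.
That's 365 days from start to end, counting both.
365 = 7 × 52 + 1, so there are 52 full weeks plus 1 extra day.
Each full week contributes 5 weekdays (Mon–Fri): 52 × 5 = 260.
The 1 extra day is Friday — 1 of them qualifies.
Total: 260 + 1 = 261.

261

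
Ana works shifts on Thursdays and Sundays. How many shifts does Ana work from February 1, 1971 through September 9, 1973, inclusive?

272

February 1, 1971 is a Monday.
The range spans 952 days (inclusive of both endpoints).
952 = 7 × 136, so the span is exactly 136 full weeks.
Each full week contributes 2 days from the set (Thu, Sun): 136 × 2 = 272.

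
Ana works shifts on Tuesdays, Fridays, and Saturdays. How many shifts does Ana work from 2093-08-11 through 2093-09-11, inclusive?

14

2093-08-11 is a Tuesday.
From 2093-08-11 to 2093-09-11 is 32 days inclusive.
32 = 7 × 4 + 4, so there are 4 full weeks plus 4 extra days.
Each full week contributes 3 days from the set (Tue, Fri, Sat): 4 × 3 = 12.
The 4 extra days are Tue, Wed, Thu, Fri — 2 of them qualify.
Total: 12 + 2 = 14.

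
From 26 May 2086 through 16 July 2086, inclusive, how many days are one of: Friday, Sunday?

26 May 2086 is a Sunday.
From 26 May 2086 to 16 July 2086 is 52 days inclusive.
52 = 7 × 7 + 3, so there are 7 full weeks plus 3 extra days.
Each full week contributes 2 days from the set (Fri, Sun): 7 × 2 = 14.
The 3 extra days are Sun, Mon, Tue — 1 of them qualifies.
Total: 14 + 1 = 15.

15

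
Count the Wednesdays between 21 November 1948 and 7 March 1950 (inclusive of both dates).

21 November 1948 is a Sunday.
From 21 November 1948 to 7 March 1950 is 472 days inclusive.
472 = 7 × 67 + 3, so there are 67 full weeks plus 3 extra days.
Each full week contributes one Wednesday: 67 so far.
The 3 extra days are Sunday, Monday, Tuesday — none qualify.
Total: 67 + 0 = 67.

67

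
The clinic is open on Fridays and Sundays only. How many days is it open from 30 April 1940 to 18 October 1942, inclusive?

30 April 1940 is a Tuesday.
From 30 April 1940 to 18 October 1942 is 902 days inclusive.
902 = 7 × 128 + 6, so there are 128 full weeks plus 6 extra days.
Each full week contributes 2 days from the set (Fri, Sun): 128 × 2 = 256.
The 6 extra days are Tuesday, Wednesday, Thursday, Friday, Saturday, Sunday — 2 of them qualify.
Total: 256 + 2 = 258.

258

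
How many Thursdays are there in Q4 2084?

2084-10-01 is a Sunday.
The range spans 92 days (inclusive of both endpoints).
92 = 7 × 13 + 1, so there are 13 full weeks plus 1 extra day.
Each full week contributes one Thursday: 13 so far.
The 1 extra day is Sun — none qualify.
Total: 13 + 0 = 13.

13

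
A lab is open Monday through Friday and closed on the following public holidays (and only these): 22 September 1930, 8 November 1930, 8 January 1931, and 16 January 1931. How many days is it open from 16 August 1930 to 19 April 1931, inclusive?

172

16 August 1930 is a Saturday.
That's 247 days from start to end, counting both.
247 = 7 × 35 + 2, so there are 35 full weeks plus 2 extra days.
Each full week contributes 5 weekdays (Mon–Fri): 35 × 5 = 175.
The 2 extra days are Saturday, Sunday — none qualify.
Total: 175 + 0 = 175.
Holidays: 22 September 1930 (Mon); 8 November 1930 (Sat); 8 January 1931 (Thu); 16 January 1931 (Fri).
3 of the 4 holidays fall on weekdays; the rest are weekends and were already excluded.
Business days: 175 − 3 = 172.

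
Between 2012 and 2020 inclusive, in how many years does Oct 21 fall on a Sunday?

2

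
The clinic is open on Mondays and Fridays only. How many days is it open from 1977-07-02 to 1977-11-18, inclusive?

40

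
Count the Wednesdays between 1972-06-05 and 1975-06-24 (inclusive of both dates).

159 Wednesdays

1972-06-05 is a Monday.
That's 1115 days from start to end, counting both.
1115 = 7 × 159 + 2, so there are 159 full weeks plus 2 extra days.
Each full week contributes one Wednesday: 159 so far.
The 2 extra days are Monday, Tuesday — none qualify.
Total: 159 + 0 = 159.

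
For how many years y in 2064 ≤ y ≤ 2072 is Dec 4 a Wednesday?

1

Day of week of December 4 in each year:
2064: Thu, 2065: Fri, 2066: Sat, 2067: Sun, 2068: Tue, 2069: Wed ✓, 2070: Thu, 2071: Fri, 2072: Sun
Wednesdays: 2069.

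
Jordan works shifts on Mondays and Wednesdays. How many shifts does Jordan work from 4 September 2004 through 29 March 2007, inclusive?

268

4 September 2004 is a Saturday.
That's 937 days from start to end, counting both.
937 = 7 × 133 + 6, so there are 133 full weeks plus 6 extra days.
Each full week contributes 2 days from the set (Mon, Wed): 133 × 2 = 266.
The 6 extra days are Saturday, Sunday, Monday, Tuesday, Wednesday, Thursday — 2 of them qualify.
Total: 266 + 2 = 268.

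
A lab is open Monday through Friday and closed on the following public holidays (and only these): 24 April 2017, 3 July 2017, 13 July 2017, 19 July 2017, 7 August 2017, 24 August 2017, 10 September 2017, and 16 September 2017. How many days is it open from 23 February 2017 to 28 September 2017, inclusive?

23 February 2017 is a Thursday.
The range spans 218 days (inclusive of both endpoints).
218 = 7 × 31 + 1, so there are 31 full weeks plus 1 extra day.
Each full week contributes 5 weekdays (Mon–Fri): 31 × 5 = 155.
The 1 extra day is Thu — 1 of them qualifies.
Total: 155 + 1 = 156.
Holidays: 24 April 2017 (Mon); 3 July 2017 (Mon); 13 July 2017 (Thu); 19 July 2017 (Wed); 7 August 2017 (Mon); 24 August 2017 (Thu); 10 September 2017 (Sun); 16 September 2017 (Sat).
6 of the 8 holidays fall on weekdays; the rest are weekends and were already excluded.
Business days: 156 − 6 = 150.

150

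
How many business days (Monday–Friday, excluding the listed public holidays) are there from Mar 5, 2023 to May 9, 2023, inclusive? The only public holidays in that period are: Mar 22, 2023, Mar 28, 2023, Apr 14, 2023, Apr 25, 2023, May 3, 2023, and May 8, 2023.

41

Mar 5, 2023 is a Sunday.
That's 66 days from start to end, counting both.
66 = 7 × 9 + 3, so there are 9 full weeks plus 3 extra days.
Each full week contributes 5 weekdays (Mon–Fri): 9 × 5 = 45.
The 3 extra days are Sun, Mon, Tue — 2 of them qualify.
Total: 45 + 2 = 47.
Holidays: Mar 22, 2023 (Wed); Mar 28, 2023 (Tue); Apr 14, 2023 (Fri); Apr 25, 2023 (Tue); May 3, 2023 (Wed); May 8, 2023 (Mon).
All 6 holidays fall on weekdays, so subtract 6.
Business days: 47 − 6 = 41.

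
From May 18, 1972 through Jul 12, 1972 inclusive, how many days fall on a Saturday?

May 18, 1972 is a Thursday.
The range spans 56 days (inclusive of both endpoints).
56 = 7 × 8, so the span is exactly 8 full weeks.
Each full week contributes one Saturday: 8 so far.

8 Saturdays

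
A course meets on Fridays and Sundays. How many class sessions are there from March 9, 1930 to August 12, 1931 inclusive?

March 9, 1930 is a Sunday.
The range spans 522 days (inclusive of both endpoints).
522 = 7 × 74 + 4, so there are 74 full weeks plus 4 extra days.
Each full week contributes 2 days from the set (Fri, Sun): 74 × 2 = 148.
The 4 extra days are Sun, Mon, Tue, Wed — 1 of them qualifies.
Total: 148 + 1 = 149.

149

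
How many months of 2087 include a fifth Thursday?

4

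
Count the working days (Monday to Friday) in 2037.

261

1 January 2037 is a Thursday.
From 1 January 2037 to 31 December 2037 is 365 days inclusive.
365 = 7 × 52 + 1, so there are 52 full weeks plus 1 extra day.
Each full week contributes 5 weekdays (Mon–Fri): 52 × 5 = 260.
The 1 extra day is Thu — 1 of them qualifies.
Total: 260 + 1 = 261.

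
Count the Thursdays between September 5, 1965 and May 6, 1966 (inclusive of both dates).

35 Thursdays

September 5, 1965 is a Sunday.
That's 244 days from start to end, counting both.
244 = 7 × 34 + 6, so there are 34 full weeks plus 6 extra days.
Each full week contributes one Thursday: 34 so far.
The 6 extra days are Sunday, Monday, Tuesday, Wednesday, Thursday, Friday — 1 of them qualifies.
Total: 34 + 1 = 35.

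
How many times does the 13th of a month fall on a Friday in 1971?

The 13th falls on a Friday when the month's 13th has weekday Fri.
Jan 13 is Wed; Feb 13 is Sat; Mar 13 is Sat; Apr 13 is Tue; May 13 is Thu; Jun 13 is Sun; Jul 13 is Tue; Aug 13 is Fri ✓; Sep 13 is Mon; Oct 13 is Wed; Nov 13 is Sat; Dec 13 is Mon.
Friday the 13ths: Aug.

1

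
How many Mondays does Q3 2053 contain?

2053-07-01 is a Tuesday.
From 2053-07-01 to 2053-09-30 is 92 days inclusive.
92 = 7 × 13 + 1, so there are 13 full weeks plus 1 extra day.
Each full week contributes one Monday: 13 so far.
The 1 extra day is Tuesday — none qualify.
Total: 13 + 0 = 13.

13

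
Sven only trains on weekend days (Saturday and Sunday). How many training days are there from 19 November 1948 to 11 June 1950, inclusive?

164

19 November 1948 is a Friday.
That's 570 days from start to end, counting both.
570 = 7 × 81 + 3, so there are 81 full weeks plus 3 extra days.
Each full week contributes 2 weekend days (Sat, Sun): 81 × 2 = 162.
The 3 extra days are Friday, Saturday, Sunday — 2 of them qualify.
Total: 162 + 2 = 164.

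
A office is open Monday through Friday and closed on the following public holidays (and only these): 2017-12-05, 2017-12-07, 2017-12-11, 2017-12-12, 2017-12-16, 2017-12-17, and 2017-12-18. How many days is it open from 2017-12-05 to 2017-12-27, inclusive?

12

2017-12-05 is a Tuesday.
The range spans 23 days (inclusive of both endpoints).
23 = 7 × 3 + 2, so there are 3 full weeks plus 2 extra days.
Each full week contributes 5 weekdays (Mon–Fri): 3 × 5 = 15.
The 2 extra days are Tuesday, Wednesday — 2 of them qualify.
Total: 15 + 2 = 17.
Holidays: 2017-12-05 (Tue); 2017-12-07 (Thu); 2017-12-11 (Mon); 2017-12-12 (Tue); 2017-12-16 (Sat); 2017-12-17 (Sun); 2017-12-18 (Mon).
5 of the 7 holidays fall on weekdays; the rest are weekends and were already excluded.
Business days: 17 − 5 = 12.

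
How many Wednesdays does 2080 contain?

52

2080-01-01 is a Monday.
The range spans 366 days (inclusive of both endpoints).
366 = 7 × 52 + 2, so there are 52 full weeks plus 2 extra days.
Each full week contributes one Wednesday: 52 so far.
The 2 extra days are Mon, Tue — none qualify.
Total: 52 + 0 = 52.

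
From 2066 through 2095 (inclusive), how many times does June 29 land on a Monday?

Day of week of June 29 in each year:
2066: Tue, 2067: Wed, 2068: Fri, 2069: Sat, 2070: Sun, 2071: Mon ✓, 2072: Wed, 2073: Thu, 2074: Fri, 2075: Sat, 2076: Mon ✓, 2077: Tue, 2078: Wed, 2079: Thu, 2080: Sat, 2081: Sun, 2082: Mon ✓, 2083: Tue, 2084: Thu, 2085: Fri, 2086: Sat, 2087: Sun, 2088: Tue, 2089: Wed, 2090: Thu, 2091: Fri, 2092: Sun, 2093: Mon ✓, 2094: Tue, 2095: Wed
Mondays: 2071, 2076, 2082, 2093.

4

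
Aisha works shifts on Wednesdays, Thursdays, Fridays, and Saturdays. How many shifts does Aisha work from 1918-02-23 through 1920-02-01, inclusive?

405

1918-02-23 is a Saturday.
That's 709 days from start to end, counting both.
709 = 7 × 101 + 2, so there are 101 full weeks plus 2 extra days.
Each full week contributes 4 days from the set (Wed, Thu, Fri, Sat): 101 × 4 = 404.
The 2 extra days are Saturday, Sunday — 1 of them qualifies.
Total: 404 + 1 = 405.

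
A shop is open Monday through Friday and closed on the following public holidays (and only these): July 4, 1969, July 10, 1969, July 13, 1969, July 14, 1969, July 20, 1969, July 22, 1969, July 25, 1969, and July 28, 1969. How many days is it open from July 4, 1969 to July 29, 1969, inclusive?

July 4, 1969 is a Friday.
The range spans 26 days (inclusive of both endpoints).
26 = 7 × 3 + 5, so there are 3 full weeks plus 5 extra days.
Each full week contributes 5 weekdays (Mon–Fri): 3 × 5 = 15.
The 5 extra days are Fri, Sat, Sun, Mon, Tue — 3 of them qualify.
Total: 15 + 3 = 18.
Holidays: July 4, 1969 (Fri); July 10, 1969 (Thu); July 13, 1969 (Sun); July 14, 1969 (Mon); July 20, 1969 (Sun); July 22, 1969 (Tue); July 25, 1969 (Fri); July 28, 1969 (Mon).
6 of the 8 holidays fall on weekdays; the rest are weekends and were already excluded.
Business days: 18 − 6 = 12.

12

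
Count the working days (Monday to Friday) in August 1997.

21

Aug 1, 1997 is a Friday.
That's 31 days from start to end, counting both.
31 = 7 × 4 + 3, so there are 4 full weeks plus 3 extra days.
Each full week contributes 5 weekdays (Mon–Fri): 4 × 5 = 20.
The 3 extra days are Fri, Sat, Sun — 1 of them qualifies.
Total: 20 + 1 = 21.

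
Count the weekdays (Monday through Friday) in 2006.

260 weekdays

2006-01-01 is a Sunday.
That's 365 days from start to end, counting both.
365 = 7 × 52 + 1, so there are 52 full weeks plus 1 extra day.
Each full week contributes 5 weekdays (Mon–Fri): 52 × 5 = 260.
The 1 extra day is Sun — none qualify.
Total: 260 + 0 = 260.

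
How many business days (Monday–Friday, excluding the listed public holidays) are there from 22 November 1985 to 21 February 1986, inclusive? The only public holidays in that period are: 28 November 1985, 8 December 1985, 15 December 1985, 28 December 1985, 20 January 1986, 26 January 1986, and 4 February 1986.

63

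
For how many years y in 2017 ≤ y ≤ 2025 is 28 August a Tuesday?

1

Day of week of August 28 in each year:
2017: Mon, 2018: Tue ✓, 2019: Wed, 2020: Fri, 2021: Sat, 2022: Sun, 2023: Mon, 2024: Wed, 2025: Thu
Tuesdays: 2018.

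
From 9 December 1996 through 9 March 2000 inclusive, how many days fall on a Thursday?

170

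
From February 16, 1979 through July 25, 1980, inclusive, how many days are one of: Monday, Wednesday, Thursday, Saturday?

300

February 16, 1979 is a Friday.
That's 526 days from start to end, counting both.
526 = 7 × 75 + 1, so there are 75 full weeks plus 1 extra day.
Each full week contributes 4 days from the set (Mon, Wed, Thu, Sat): 75 × 4 = 300.
The 1 extra day is Friday — none qualify.
Total: 300 + 0 = 300.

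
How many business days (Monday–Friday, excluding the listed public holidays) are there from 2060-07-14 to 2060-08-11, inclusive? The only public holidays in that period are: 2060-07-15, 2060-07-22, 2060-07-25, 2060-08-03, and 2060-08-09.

17 business days

2060-07-14 is a Wednesday.
That's 29 days from start to end, counting both.
29 = 7 × 4 + 1, so there are 4 full weeks plus 1 extra day.
Each full week contributes 5 weekdays (Mon–Fri): 4 × 5 = 20.
The 1 extra day is Wednesday — 1 of them qualifies.
Total: 20 + 1 = 21.
Holidays: 2060-07-15 (Thu); 2060-07-22 (Thu); 2060-07-25 (Sun); 2060-08-03 (Tue); 2060-08-09 (Mon).
4 of the 5 holidays fall on weekdays; the rest are weekends and were already excluded.
Business days: 21 − 4 = 17.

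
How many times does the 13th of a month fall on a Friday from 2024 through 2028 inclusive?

8

Friday-the-13ths by year:
2024: Sep, Dec
2025: Jun
2026: Feb, Mar, Nov
2027: Aug
2028: Oct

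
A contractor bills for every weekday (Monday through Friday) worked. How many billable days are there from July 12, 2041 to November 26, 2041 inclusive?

98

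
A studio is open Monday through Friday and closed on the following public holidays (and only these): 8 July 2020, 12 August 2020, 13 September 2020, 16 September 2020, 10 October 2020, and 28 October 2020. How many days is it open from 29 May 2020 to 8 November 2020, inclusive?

112 business days

29 May 2020 is a Friday.
The range spans 164 days (inclusive of both endpoints).
164 = 7 × 23 + 3, so there are 23 full weeks plus 3 extra days.
Each full week contributes 5 weekdays (Mon–Fri): 23 × 5 = 115.
The 3 extra days are Fri, Sat, Sun — 1 of them qualifies.
Total: 115 + 1 = 116.
Holidays: 8 July 2020 (Wed); 12 August 2020 (Wed); 13 September 2020 (Sun); 16 September 2020 (Wed); 10 October 2020 (Sat); 28 October 2020 (Wed).
4 of the 6 holidays fall on weekdays; the rest are weekends and were already excluded.
Business days: 116 − 4 = 112.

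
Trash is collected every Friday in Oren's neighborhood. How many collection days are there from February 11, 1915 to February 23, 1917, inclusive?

February 11, 1915 is a Thursday.
That's 744 days from start to end, counting both.
744 = 7 × 106 + 2, so there are 106 full weeks plus 2 extra days.
Each full week contributes one Friday: 106 so far.
The 2 extra days are Thursday, Friday — 1 of them qualifies.
Total: 106 + 1 = 107.

107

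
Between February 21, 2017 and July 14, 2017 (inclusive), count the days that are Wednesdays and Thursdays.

February 21, 2017 is a Tuesday.
That's 144 days from start to end, counting both.
144 = 7 × 20 + 4, so there are 20 full weeks plus 4 extra days.
Each full week contributes 2 days from the set (Wed, Thu): 20 × 2 = 40.
The 4 extra days are Tue, Wed, Thu, Fri — 2 of them qualify.
Total: 40 + 2 = 42.

42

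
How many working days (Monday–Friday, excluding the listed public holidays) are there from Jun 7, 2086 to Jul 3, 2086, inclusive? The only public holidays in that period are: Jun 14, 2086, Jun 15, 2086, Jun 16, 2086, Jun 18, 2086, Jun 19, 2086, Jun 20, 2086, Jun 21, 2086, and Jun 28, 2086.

Jun 7, 2086 is a Friday.
The range spans 27 days (inclusive of both endpoints).
27 = 7 × 3 + 6, so there are 3 full weeks plus 6 extra days.
Each full week contributes 5 weekdays (Mon–Fri): 3 × 5 = 15.
The 6 extra days are Fri, Sat, Sun, Mon, Tue, Wed — 4 of them qualify.
Total: 15 + 4 = 19.
Holidays: Jun 14, 2086 (Fri); Jun 15, 2086 (Sat); Jun 16, 2086 (Sun); Jun 18, 2086 (Tue); Jun 19, 2086 (Wed); Jun 20, 2086 (Thu); Jun 21, 2086 (Fri); Jun 28, 2086 (Fri).
6 of the 8 holidays fall on weekdays; the rest are weekends and were already excluded.
Business days: 19 − 6 = 13.

13 working days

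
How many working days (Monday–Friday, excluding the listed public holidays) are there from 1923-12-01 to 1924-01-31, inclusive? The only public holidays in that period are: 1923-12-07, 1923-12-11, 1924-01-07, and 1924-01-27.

41

1923-12-01 is a Saturday.
From 1923-12-01 to 1924-01-31 is 62 days inclusive.
62 = 7 × 8 + 6, so there are 8 full weeks plus 6 extra days.
Each full week contributes 5 weekdays (Mon–Fri): 8 × 5 = 40.
The 6 extra days are Sat, Sun, Mon, Tue, Wed, Thu — 4 of them qualify.
Total: 40 + 4 = 44.
Holidays: 1923-12-07 (Fri); 1923-12-11 (Tue); 1924-01-07 (Mon); 1924-01-27 (Sun).
3 of the 4 holidays fall on weekdays; the rest are weekends and were already excluded.
Business days: 44 − 3 = 41.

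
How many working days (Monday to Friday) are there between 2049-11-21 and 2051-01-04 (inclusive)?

293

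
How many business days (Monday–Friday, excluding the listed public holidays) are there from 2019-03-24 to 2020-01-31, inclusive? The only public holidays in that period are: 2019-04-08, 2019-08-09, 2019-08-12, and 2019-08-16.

221 business days

2019-03-24 is a Sunday.
From 2019-03-24 to 2020-01-31 is 314 days inclusive.
314 = 7 × 44 + 6, so there are 44 full weeks plus 6 extra days.
Each full week contributes 5 weekdays (Mon–Fri): 44 × 5 = 220.
The 6 extra days are Sunday, Monday, Tuesday, Wednesday, Thursday, Friday — 5 of them qualify.
Total: 220 + 5 = 225.
Holidays: 2019-04-08 (Mon); 2019-08-09 (Fri); 2019-08-12 (Mon); 2019-08-16 (Fri).
All 4 holidays fall on weekdays, so subtract 4.
Business days: 225 − 4 = 221.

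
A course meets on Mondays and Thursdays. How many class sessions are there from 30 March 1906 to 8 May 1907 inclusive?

30 March 1906 is a Friday.
From 30 March 1906 to 8 May 1907 is 405 days inclusive.
405 = 7 × 57 + 6, so there are 57 full weeks plus 6 extra days.
Each full week contributes 2 days from the set (Mon, Thu): 57 × 2 = 114.
The 6 extra days are Fri, Sat, Sun, Mon, Tue, Wed — 1 of them qualifies.
Total: 114 + 1 = 115.

115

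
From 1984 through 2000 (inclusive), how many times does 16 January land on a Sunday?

2

Day of week of January 16 in each year:
1984: Mon, 1985: Wed, 1986: Thu, 1987: Fri, 1988: Sat, 1989: Mon, 1990: Tue, 1991: Wed, 1992: Thu, 1993: Sat, 1994: Sun ✓, 1995: Mon, 1996: Tue, 1997: Thu, 1998: Fri, 1999: Sat, 2000: Sun ✓
Sundays: 1994, 2000.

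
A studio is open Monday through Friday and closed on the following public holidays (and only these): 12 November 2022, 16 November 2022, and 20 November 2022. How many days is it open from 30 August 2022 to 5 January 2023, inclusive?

92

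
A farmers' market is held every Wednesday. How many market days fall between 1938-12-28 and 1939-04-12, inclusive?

1938-12-28 is a Wednesday.
The range spans 106 days (inclusive of both endpoints).
106 = 7 × 15 + 1, so there are 15 full weeks plus 1 extra day.
Each full week contributes one Wednesday: 15 so far.
The 1 extra day is Wed — 1 of them qualifies.
Total: 15 + 1 = 16.

16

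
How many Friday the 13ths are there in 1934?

2

The 13th falls on a Friday when the month's 13th has weekday Fri.
Jan 13 is Sat; Feb 13 is Tue; Mar 13 is Tue; Apr 13 is Fri ✓; May 13 is Sun; Jun 13 is Wed; Jul 13 is Fri ✓; Aug 13 is Mon; Sep 13 is Thu; Oct 13 is Sat; Nov 13 is Tue; Dec 13 is Thu.
Friday the 13ths: Apr, Jul.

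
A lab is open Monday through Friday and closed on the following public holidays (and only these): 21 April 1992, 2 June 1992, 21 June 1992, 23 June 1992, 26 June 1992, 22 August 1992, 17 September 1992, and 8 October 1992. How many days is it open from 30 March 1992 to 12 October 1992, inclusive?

135

30 March 1992 is a Monday.
That's 197 days from start to end, counting both.
197 = 7 × 28 + 1, so there are 28 full weeks plus 1 extra day.
Each full week contributes 5 weekdays (Mon–Fri): 28 × 5 = 140.
The 1 extra day is Monday — 1 of them qualifies.
Total: 140 + 1 = 141.
Holidays: 21 April 1992 (Tue); 2 June 1992 (Tue); 21 June 1992 (Sun); 23 June 1992 (Tue); 26 June 1992 (Fri); 22 August 1992 (Sat); 17 September 1992 (Thu); 8 October 1992 (Thu).
6 of the 8 holidays fall on weekdays; the rest are weekends and were already excluded.
Business days: 141 − 6 = 135.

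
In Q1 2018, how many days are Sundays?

1 January 2018 is a Monday.
The range spans 90 days (inclusive of both endpoints).
90 = 7 × 12 + 6, so there are 12 full weeks plus 6 extra days.
Each full week contributes one Sunday: 12 so far.
The 6 extra days are Monday, Tuesday, Wednesday, Thursday, Friday, Saturday — none qualify.
Total: 12 + 0 = 12.

12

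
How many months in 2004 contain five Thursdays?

5

A month has five Thursdays exactly when Thursday falls within its first (length − 28) days.
Jan: 31 days, starts Thu → 5 of Thu, Fri, Sat ✓
Feb: 29 days, starts Sun → 5 of Sun
Mar: 31 days, starts Mon → 5 of Mon, Tue, Wed
Apr: 30 days, starts Thu → 5 of Thu, Fri ✓
May: 31 days, starts Sat → 5 of Sat, Sun, Mon
Jun: 30 days, starts Tue → 5 of Tue, Wed
Jul: 31 days, starts Thu → 5 of Thu, Fri, Sat ✓
Aug: 31 days, starts Sun → 5 of Sun, Mon, Tue
Sep: 30 days, starts Wed → 5 of Wed, Thu ✓
Oct: 31 days, starts Fri → 5 of Fri, Sat, Sun
Nov: 30 days, starts Mon → 5 of Mon, Tue
Dec: 31 days, starts Wed → 5 of Wed, Thu, Fri ✓
Months with five Thursdays: Jan, Apr, Jul, Sep, Dec.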